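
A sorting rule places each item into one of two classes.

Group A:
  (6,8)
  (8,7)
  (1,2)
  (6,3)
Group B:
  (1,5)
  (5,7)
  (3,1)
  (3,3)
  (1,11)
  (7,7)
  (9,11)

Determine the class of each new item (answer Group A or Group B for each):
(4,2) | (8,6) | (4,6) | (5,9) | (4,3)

Looking at the examples, the only property every 'Group A' case has and every 'Group B' case lacks is: product is even.
(4,2): 4·2 = 8, fits → Group A.
(8,6): 8·6 = 48, fits → Group A.
(4,6): 4·6 = 24, fits → Group A.
(5,9): 5·9 = 45, fails the rule → Group B.
(4,3): 4·3 = 12, fits → Group A.

Group A, Group A, Group A, Group B, Group A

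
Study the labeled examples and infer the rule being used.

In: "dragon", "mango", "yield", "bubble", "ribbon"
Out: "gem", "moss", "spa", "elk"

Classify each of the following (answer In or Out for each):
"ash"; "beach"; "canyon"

Out, In, In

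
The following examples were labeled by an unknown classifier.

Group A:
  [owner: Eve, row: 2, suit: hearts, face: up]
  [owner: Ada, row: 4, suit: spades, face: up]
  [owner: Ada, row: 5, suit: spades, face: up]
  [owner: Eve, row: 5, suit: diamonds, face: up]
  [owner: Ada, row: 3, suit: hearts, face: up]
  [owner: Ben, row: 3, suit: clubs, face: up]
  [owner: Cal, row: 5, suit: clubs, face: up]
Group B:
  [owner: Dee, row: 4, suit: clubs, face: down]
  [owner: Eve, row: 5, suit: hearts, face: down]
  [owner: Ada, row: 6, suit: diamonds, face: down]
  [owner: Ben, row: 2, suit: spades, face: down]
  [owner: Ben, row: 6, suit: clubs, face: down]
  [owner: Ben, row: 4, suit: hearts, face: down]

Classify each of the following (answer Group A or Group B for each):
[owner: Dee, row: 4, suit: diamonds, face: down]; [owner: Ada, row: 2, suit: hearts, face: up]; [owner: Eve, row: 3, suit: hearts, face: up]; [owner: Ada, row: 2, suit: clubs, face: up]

Group B, Group A, Group A, Group A

The pattern is that an item is 'Group A' exactly when: face is up.
[owner: Dee, row: 4, suit: diamonds, face: down] — face is down, hence Group B. [owner: Ada, row: 2, suit: hearts, face: up] — face is up, hence Group A. [owner: Eve, row: 3, suit: hearts, face: up] — face is up, hence Group A. [owner: Ada, row: 2, suit: clubs, face: up] — face is up, hence Group A.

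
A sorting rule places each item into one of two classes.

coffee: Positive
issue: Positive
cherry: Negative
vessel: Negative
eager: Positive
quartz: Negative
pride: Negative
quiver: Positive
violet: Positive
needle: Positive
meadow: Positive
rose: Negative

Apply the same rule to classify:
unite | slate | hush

Positive, Negative, Negative

Every 'Positive' example satisfies: has ≥ 3 vowels. None of the 'Negative' examples do.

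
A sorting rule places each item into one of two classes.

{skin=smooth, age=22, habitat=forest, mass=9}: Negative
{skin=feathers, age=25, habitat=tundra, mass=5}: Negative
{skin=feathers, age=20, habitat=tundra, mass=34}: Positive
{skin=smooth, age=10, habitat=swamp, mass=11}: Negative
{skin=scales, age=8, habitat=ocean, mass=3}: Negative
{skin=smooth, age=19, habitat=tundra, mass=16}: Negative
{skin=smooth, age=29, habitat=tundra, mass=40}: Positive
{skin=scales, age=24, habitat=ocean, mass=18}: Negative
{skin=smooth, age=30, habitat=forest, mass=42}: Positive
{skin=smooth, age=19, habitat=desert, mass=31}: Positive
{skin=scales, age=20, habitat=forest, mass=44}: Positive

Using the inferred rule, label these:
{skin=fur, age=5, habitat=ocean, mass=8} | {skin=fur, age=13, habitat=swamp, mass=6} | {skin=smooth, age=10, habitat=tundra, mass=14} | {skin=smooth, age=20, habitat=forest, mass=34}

Negative, Negative, Negative, Positive

Every 'Positive' example satisfies: mass ≥ 31. None of the 'Negative' examples do.
{skin=fur, age=5, habitat=ocean, mass=8} — mass = 8, hence Negative. {skin=fur, age=13, habitat=swamp, mass=6} — mass = 6, hence Negative. {skin=smooth, age=10, habitat=tundra, mass=14} — mass = 14, hence Negative. {skin=smooth, age=20, habitat=forest, mass=34} — mass = 34, hence Positive.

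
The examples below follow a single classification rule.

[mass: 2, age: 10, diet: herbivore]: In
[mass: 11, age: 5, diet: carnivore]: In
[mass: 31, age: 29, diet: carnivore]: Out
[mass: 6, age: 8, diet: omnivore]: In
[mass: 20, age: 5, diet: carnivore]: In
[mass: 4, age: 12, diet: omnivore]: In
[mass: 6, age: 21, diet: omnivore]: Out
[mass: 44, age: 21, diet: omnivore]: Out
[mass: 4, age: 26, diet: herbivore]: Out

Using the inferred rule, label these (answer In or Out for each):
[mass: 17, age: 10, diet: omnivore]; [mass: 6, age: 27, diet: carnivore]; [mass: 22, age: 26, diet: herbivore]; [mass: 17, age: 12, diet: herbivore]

The rule appears to be: age ≤ 12.
[mass: 17, age: 10, diet: omnivore]: age = 10 — matches, so In. [mass: 6, age: 27, diet: carnivore]: age = 27 — does not satisfy this, so Out. [mass: 22, age: 26, diet: herbivore]: age = 26 — does not satisfy this, so Out. [mass: 17, age: 12, diet: herbivore]: age = 12 — matches, so In.

In, Out, Out, In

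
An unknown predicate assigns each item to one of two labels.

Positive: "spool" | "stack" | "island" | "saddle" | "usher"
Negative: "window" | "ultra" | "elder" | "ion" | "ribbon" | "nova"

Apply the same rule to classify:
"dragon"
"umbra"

A rule that fits every label: contains 's' — true of each 'Positive' example, false of each 'Negative' one.
Negative: "dragon", since no 's'.
Negative: "umbra", since no 's'.

Negative, Negative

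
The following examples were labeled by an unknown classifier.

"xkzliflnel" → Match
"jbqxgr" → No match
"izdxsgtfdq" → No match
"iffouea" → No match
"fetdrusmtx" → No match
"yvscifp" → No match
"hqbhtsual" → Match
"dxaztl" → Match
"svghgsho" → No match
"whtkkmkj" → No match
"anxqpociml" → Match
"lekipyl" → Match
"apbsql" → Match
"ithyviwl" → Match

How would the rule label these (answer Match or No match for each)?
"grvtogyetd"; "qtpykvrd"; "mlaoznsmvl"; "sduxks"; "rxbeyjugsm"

No match, No match, Match, No match, No match

Rule: contains 'l'. This holds for each 'Match' example and fails for each 'No match' one.
"grvtogyetd" — no 'l', hence No match. "qtpykvrd" — no 'l', hence No match. "mlaoznsmvl" — has 'l', hence Match. "sduxks" — no 'l', hence No match. "rxbeyjugsm" — no 'l', hence No match.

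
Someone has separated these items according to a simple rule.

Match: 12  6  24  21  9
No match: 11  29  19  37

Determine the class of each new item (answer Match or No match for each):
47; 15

No match, Match

The pattern is that an item is 'Match' exactly when: multiple of 3.
47 — 47 = 3·15 + 2, hence No match. 15 — 15 = 3·5, hence Match.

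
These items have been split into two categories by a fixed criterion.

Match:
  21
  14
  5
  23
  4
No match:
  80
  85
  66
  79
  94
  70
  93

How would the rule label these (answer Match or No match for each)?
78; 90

No match, No match

The pattern is that an item is 'Match' exactly when: at most 23.
78 — 78 > 23, hence No match.
90 — 90 > 23, hence No match.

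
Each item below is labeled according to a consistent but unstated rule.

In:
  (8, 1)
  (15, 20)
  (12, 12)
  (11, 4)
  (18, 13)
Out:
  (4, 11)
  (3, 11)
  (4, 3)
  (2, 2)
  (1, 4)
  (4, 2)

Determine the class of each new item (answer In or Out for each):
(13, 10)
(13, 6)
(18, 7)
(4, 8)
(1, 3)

In, In, In, Out, Out

'In' ⟺ first ≥ 8.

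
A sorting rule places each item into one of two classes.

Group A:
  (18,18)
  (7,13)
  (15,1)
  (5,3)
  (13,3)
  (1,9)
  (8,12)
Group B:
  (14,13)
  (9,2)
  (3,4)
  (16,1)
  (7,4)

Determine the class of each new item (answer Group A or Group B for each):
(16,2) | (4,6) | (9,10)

Looking at the examples, the only property every 'Group A' case has and every 'Group B' case lacks is: sum is even.
Group A: (16,2), since 16+2 = 18. Group A: (4,6), since 4+6 = 10. Group B: (9,10), since 9+10 = 19.

Group A, Group A, Group B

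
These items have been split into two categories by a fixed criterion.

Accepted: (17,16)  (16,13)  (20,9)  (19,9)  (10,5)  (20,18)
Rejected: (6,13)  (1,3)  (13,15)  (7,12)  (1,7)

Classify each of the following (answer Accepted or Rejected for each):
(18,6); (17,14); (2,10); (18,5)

The rule appears to be: first > second.
(18,6): Accepted (18 > 6). (17,14): Accepted (17 > 14). (2,10): Rejected (2 < 10). (18,5): Accepted (18 > 5).

Accepted, Accepted, Rejected, Accepted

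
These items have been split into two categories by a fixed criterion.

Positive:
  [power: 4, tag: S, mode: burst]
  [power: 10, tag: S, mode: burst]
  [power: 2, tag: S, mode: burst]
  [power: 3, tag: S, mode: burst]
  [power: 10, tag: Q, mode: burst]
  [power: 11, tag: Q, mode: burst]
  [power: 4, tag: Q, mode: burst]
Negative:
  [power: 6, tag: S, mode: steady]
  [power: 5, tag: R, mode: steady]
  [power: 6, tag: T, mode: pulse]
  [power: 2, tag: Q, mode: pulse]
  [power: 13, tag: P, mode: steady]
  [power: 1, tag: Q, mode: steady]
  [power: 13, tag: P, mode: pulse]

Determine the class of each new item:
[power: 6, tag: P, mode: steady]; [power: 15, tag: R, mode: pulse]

Negative, Negative

Comparing the two groups points to one rule — mode is burst.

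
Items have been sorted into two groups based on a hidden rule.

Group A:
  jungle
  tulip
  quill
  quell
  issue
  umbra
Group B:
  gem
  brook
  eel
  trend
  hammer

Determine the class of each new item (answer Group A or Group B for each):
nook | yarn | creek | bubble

Group B, Group B, Group B, Group A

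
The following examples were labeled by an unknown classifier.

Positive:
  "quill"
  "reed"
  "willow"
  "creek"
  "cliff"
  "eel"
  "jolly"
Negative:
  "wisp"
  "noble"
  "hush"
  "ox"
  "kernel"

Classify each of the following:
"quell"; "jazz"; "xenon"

Positive, Positive, Negative

Rule: has a double letter. This holds for each 'Positive' example and fails for each 'Negative' one.
"quell" → 'll' doubled → Positive. "jazz" → 'zz' doubled → Positive. "xenon" → no doubled letter → Negative.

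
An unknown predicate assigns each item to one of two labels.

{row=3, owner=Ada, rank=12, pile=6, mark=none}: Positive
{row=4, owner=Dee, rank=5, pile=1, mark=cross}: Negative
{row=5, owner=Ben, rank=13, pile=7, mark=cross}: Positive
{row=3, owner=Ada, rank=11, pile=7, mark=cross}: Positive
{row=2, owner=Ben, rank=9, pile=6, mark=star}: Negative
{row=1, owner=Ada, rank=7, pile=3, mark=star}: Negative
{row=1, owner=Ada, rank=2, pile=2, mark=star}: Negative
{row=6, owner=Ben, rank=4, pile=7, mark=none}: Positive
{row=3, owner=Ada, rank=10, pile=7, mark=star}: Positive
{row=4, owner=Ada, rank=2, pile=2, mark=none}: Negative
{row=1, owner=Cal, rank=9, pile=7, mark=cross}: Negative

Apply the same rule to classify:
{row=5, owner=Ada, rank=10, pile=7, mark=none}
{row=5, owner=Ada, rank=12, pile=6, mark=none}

Positive, Positive

All 'Positive' examples share one property — row ≥ 3 AND pile ≥ 3 — and every 'Negative' example lacks it.
{row=5, owner=Ada, rank=10, pile=7, mark=none}: row = 5, pile = 7, fits → Positive.
{row=5, owner=Ada, rank=12, pile=6, mark=none}: row = 5, pile = 6, fits → Positive.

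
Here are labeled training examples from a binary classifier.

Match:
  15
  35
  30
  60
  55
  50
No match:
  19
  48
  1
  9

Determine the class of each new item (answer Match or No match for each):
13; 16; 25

The common property of the 'Match' items is: multiple of 5. No 'No match' item has it.
13: No match (13 = 5·2 + 3).
16: No match (16 = 5·3 + 1).
25: Match (25 = 5·5).

No match, No match, Match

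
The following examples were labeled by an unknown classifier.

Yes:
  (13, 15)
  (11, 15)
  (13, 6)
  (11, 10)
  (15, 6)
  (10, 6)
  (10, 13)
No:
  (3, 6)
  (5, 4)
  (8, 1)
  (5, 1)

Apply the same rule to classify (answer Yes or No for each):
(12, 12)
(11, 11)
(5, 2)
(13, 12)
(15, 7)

The rule appears to be: sum ≥ 16.
(12, 12): 12+12 = 24, has this property → Yes. (11, 11): 11+11 = 22, has this property → Yes. (5, 2): 5+2 = 7, fails this test → No. (13, 12): 13+12 = 25, has this property → Yes. (15, 7): 15+7 = 22, has this property → Yes.

Yes, Yes, No, Yes, Yes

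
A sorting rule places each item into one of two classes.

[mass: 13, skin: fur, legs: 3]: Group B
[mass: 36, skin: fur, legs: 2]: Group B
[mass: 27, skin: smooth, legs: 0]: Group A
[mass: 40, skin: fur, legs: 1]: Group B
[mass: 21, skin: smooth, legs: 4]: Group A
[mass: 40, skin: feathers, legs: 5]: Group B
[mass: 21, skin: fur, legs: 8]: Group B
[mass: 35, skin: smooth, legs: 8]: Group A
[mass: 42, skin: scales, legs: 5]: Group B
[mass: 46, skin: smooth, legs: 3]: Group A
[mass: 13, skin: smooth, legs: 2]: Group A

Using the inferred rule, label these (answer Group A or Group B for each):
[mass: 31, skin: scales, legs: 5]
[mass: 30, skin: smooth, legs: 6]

Group B, Group A

Looking at the examples, the only property every 'Group A' case has and every 'Group B' case lacks is: skin is smooth.
[mass: 31, skin: scales, legs: 5] — skin is scales, hence Group B. [mass: 30, skin: smooth, legs: 6] — skin is smooth, hence Group A.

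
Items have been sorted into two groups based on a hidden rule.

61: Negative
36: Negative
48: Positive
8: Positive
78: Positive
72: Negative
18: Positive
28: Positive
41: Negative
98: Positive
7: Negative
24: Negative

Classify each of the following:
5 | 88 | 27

Rule: ends in digit 8. This holds for each 'Positive' example and fails for each 'Negative' one.
5: last digit 5 — does not fit, so Negative. 88: last digit 8 — matches, so Positive. 27: last digit 7 — does not fit, so Negative.

Negative, Positive, Negative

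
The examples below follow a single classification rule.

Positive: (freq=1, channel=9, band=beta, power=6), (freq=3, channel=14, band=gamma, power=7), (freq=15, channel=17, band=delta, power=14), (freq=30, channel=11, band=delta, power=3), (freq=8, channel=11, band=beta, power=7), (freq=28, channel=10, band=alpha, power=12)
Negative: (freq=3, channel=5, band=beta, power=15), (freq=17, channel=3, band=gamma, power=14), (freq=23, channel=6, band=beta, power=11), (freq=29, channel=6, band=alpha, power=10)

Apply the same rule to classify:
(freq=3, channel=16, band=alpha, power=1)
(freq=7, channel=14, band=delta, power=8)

One predicate separates the groups cleanly: channel ≥ 9.
(freq=3, channel=16, band=alpha, power=1): channel = 16, checks out → Positive. (freq=7, channel=14, band=delta, power=8): channel = 14, checks out → Positive.

Positive, Positive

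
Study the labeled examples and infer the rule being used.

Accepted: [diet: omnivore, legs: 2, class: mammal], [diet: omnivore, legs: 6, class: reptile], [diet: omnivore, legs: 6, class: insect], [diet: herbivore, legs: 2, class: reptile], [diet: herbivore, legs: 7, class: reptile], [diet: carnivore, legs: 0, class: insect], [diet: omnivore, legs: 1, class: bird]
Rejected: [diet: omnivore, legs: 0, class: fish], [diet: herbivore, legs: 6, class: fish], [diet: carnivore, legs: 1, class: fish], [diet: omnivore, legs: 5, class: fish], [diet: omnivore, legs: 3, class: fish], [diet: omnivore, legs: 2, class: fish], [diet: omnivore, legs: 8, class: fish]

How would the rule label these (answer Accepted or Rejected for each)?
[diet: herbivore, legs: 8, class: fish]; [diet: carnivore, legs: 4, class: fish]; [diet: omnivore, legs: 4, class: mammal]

Rejected, Rejected, Accepted

Every 'Accepted' example satisfies: class is not fish. None of the 'Rejected' examples do.
[diet: herbivore, legs: 8, class: fish]: class is fish — fails the rule, so Rejected.
[diet: carnivore, legs: 4, class: fish]: class is fish — fails the rule, so Rejected.
[diet: omnivore, legs: 4, class: mammal]: class is mammal — meets the rule, so Accepted.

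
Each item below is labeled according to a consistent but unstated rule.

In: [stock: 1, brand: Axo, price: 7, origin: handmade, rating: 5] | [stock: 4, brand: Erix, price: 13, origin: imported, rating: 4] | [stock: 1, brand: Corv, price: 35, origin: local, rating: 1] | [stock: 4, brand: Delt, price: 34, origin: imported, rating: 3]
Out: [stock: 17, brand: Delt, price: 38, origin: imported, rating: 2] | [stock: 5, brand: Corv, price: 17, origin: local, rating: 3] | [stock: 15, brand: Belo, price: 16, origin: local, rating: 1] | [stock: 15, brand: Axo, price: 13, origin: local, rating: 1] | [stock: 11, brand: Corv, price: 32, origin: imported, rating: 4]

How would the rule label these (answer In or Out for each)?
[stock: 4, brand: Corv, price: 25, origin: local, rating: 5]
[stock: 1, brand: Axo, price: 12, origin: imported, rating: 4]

One predicate separates the groups cleanly: stock ≤ 4.

In, In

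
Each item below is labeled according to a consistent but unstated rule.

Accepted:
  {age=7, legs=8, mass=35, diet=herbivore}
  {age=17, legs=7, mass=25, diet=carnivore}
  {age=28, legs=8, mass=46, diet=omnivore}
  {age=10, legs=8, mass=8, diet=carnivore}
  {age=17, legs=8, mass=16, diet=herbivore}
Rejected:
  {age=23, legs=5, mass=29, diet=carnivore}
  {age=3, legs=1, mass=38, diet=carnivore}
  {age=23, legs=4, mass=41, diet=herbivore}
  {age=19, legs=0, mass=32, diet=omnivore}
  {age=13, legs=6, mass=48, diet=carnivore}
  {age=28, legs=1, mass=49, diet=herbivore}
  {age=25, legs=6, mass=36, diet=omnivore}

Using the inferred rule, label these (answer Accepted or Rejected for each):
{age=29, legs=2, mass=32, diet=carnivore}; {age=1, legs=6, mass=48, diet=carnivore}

Rejected, Rejected

The classifier is using: legs ≥ 7.
{age=29, legs=2, mass=32, diet=carnivore}: legs = 2 — doesn't match, so Rejected. {age=1, legs=6, mass=48, diet=carnivore}: legs = 6 — doesn't match, so Rejected.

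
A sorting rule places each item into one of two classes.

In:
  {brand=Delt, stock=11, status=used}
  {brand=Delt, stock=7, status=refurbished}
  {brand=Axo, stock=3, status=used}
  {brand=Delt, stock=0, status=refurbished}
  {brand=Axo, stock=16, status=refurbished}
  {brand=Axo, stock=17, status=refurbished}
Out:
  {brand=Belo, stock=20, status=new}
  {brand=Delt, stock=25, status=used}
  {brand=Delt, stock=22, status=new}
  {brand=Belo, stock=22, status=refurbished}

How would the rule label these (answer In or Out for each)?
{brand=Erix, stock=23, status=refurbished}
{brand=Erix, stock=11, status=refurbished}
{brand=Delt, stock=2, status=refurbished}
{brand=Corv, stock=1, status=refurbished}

The simplest hypothesis consistent with all the labels is: stock ≤ 17.

Out, In, In, In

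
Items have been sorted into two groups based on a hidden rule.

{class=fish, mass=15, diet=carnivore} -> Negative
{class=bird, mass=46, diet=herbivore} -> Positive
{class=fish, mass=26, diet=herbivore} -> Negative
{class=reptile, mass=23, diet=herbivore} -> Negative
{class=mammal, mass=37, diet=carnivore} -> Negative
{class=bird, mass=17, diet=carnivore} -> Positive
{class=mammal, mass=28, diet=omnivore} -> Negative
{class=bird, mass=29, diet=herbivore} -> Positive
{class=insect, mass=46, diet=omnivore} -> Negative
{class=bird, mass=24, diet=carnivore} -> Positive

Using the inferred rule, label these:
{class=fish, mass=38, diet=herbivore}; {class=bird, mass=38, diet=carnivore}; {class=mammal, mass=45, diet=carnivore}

The rule appears to be: class is bird.
{class=fish, mass=38, diet=herbivore} → class is fish → Negative.
{class=bird, mass=38, diet=carnivore} → class is bird → Positive.
{class=mammal, mass=45, diet=carnivore} → class is mammal → Negative.

Negative, Positive, Negative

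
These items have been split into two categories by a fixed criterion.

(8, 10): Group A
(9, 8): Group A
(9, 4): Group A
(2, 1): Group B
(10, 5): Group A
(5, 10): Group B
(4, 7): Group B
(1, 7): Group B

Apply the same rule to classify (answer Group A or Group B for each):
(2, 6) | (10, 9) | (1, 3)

The classifier is using: first ≥ 7.

Group B, Group A, Group B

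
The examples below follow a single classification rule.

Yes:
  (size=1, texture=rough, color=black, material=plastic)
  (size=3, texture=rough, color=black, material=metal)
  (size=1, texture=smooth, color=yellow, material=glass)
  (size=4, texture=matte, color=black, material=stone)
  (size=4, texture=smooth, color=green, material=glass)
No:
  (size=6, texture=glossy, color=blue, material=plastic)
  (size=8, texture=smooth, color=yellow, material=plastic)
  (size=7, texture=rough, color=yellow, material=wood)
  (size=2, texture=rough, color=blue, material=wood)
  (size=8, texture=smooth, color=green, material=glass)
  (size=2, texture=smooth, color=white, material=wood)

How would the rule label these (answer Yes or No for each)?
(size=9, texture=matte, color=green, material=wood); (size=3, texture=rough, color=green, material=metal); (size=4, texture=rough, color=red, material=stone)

No, Yes, Yes

'Yes' ⟺ size ≠ 2 AND size ≤ 4.
(size=9, texture=matte, color=green, material=wood) → size = 9 → No.
(size=3, texture=rough, color=green, material=metal) → size = 3 → Yes.
(size=4, texture=rough, color=red, material=stone) → size = 4 → Yes.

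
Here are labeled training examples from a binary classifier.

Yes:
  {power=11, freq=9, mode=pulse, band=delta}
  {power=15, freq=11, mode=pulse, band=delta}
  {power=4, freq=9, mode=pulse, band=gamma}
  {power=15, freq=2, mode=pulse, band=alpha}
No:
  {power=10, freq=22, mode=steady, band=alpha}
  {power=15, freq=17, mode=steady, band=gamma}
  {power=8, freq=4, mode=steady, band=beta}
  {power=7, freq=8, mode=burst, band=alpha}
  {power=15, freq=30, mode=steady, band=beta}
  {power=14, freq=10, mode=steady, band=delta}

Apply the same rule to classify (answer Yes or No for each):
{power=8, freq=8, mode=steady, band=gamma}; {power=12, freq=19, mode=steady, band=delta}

No, No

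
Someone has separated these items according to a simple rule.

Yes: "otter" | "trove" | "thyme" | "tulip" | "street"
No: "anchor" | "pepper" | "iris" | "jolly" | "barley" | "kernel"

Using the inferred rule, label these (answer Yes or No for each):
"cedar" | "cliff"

No, No

One predicate separates the groups cleanly: contains 't'.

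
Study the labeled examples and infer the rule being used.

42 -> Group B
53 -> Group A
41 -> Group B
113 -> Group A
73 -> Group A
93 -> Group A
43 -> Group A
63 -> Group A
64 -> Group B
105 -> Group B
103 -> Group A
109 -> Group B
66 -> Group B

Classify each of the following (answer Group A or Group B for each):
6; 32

Group B, Group B

Rule: ends in digit 3. This holds for each 'Group A' example and fails for each 'Group B' one.
Group B: 6, since last digit 6.
Group B: 32, since last digit 2.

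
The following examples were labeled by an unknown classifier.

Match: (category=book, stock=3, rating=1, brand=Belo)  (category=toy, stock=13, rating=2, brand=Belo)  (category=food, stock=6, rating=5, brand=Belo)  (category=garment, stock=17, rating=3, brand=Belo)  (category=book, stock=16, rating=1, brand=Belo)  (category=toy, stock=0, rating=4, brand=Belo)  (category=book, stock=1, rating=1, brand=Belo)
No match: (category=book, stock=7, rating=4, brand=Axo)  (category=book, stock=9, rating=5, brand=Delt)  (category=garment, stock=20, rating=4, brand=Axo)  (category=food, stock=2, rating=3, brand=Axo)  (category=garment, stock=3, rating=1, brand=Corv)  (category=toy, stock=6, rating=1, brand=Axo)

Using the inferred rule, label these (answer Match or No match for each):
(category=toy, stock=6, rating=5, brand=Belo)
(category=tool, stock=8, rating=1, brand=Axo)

Match, No match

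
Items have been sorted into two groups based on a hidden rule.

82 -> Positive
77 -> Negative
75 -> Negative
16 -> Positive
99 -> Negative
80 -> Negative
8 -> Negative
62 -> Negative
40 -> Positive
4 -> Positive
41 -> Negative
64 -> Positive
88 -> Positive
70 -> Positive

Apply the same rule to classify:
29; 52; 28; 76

Negative, Positive, Positive, Positive

The pattern is that an item is 'Positive' exactly when: ≡ 1 (mod 3).
Negative: 29, since 29 mod 3 = 2.
Positive: 52, since 52 mod 3 = 1.
Positive: 28, since 28 mod 3 = 1.
Positive: 76, since 76 mod 3 = 1.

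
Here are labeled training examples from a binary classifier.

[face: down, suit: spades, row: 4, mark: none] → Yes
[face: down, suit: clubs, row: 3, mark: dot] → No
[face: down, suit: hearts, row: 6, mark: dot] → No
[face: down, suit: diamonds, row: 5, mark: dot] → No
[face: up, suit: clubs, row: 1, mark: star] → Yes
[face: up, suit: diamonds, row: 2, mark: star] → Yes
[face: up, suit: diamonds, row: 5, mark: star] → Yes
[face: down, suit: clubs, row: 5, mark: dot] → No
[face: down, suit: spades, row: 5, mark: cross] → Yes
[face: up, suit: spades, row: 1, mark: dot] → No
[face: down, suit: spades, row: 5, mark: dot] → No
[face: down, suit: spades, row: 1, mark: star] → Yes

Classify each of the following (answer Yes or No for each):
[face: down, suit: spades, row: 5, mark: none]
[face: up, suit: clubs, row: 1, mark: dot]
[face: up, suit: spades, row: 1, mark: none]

Yes, No, Yes

The common property of the 'Yes' items is: mark is not dot. No 'No' item has it.
[face: down, suit: spades, row: 5, mark: none]: mark is none — matches, so Yes.
[face: up, suit: clubs, row: 1, mark: dot]: mark is dot — does not pass, so No.
[face: up, suit: spades, row: 1, mark: none]: mark is none — matches, so Yes.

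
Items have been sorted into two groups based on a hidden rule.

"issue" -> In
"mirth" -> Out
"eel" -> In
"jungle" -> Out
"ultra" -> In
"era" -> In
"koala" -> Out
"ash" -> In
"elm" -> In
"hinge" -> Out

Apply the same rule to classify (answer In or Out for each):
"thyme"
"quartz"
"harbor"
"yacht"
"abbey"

Out, Out, Out, Out, In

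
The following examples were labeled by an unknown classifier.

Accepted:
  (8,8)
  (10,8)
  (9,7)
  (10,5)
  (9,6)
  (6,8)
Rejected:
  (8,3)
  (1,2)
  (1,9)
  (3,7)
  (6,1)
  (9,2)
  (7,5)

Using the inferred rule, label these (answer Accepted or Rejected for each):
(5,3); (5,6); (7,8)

Rejected, Rejected, Accepted

A rule that fits every label: sum ≥ 14 — true of each 'Accepted' example, false of each 'Rejected' one.
(5,3): 5+3 = 8 — doesn't qualify, so Rejected. (5,6): 5+6 = 11 — doesn't qualify, so Rejected. (7,8): 7+8 = 15 — meets the rule, so Accepted.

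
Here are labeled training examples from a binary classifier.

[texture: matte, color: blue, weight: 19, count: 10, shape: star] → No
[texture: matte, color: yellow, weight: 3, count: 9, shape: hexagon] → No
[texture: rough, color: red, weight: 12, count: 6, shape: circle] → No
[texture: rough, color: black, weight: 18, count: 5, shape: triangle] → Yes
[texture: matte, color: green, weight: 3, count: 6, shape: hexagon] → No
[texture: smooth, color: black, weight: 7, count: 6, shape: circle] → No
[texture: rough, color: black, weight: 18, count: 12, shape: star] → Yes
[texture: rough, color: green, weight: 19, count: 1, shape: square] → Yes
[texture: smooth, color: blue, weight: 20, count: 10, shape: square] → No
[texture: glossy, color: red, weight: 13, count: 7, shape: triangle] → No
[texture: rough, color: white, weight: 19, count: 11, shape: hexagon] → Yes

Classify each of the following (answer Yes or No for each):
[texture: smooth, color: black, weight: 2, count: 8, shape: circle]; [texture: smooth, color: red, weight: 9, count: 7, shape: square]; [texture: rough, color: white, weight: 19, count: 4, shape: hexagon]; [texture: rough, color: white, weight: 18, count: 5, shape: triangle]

The rule appears to be: texture is rough AND weight ≥ 13.
[texture: smooth, color: black, weight: 2, count: 8, shape: circle] → texture is smooth, weight = 2 → No.
[texture: smooth, color: red, weight: 9, count: 7, shape: square] → texture is smooth, weight = 9 → No.
[texture: rough, color: white, weight: 19, count: 4, shape: hexagon] → texture is rough, weight = 19 → Yes.
[texture: rough, color: white, weight: 18, count: 5, shape: triangle] → texture is rough, weight = 18 → Yes.

No, No, Yes, Yes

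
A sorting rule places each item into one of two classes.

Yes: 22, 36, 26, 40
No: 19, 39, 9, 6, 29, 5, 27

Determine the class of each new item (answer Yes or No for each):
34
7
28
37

Rule: even AND at least 9. This holds for each 'Yes' example and fails for each 'No' one.
34: 34 is even, 34 ≥ 9, checks out → Yes. 7: 7 is odd, 7 < 9, fails this test → No. 28: 28 is even, 28 ≥ 9, checks out → Yes. 37: 37 is odd, 37 ≥ 9, fails this test → No.

Yes, No, Yes, No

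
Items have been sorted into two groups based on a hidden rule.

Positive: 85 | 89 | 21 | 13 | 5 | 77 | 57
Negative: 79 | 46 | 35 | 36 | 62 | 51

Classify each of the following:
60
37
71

Negative, Positive, Negative

'Positive' ⟺ ≡ 1 (mod 4).
60 — 60 mod 4 = 0, hence Negative. 37 — 37 mod 4 = 1, hence Positive. 71 — 71 mod 4 = 3, hence Negative.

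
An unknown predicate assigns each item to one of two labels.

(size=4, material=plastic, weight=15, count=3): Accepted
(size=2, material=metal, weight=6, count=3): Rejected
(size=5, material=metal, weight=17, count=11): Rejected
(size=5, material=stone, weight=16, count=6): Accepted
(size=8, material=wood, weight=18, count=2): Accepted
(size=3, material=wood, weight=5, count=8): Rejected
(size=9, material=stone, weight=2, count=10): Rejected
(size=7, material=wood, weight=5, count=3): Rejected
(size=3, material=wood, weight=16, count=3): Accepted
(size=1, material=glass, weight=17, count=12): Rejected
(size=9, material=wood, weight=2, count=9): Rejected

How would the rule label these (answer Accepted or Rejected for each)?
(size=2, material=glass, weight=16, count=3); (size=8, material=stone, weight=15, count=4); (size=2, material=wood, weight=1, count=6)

The rule appears to be: count ≤ 6 AND weight ≥ 15.
(size=2, material=glass, weight=16, count=3): count = 3, weight = 16 — has this property, so Accepted.
(size=8, material=stone, weight=15, count=4): count = 4, weight = 15 — has this property, so Accepted.
(size=2, material=wood, weight=1, count=6): count = 6, weight = 1 — fails the rule, so Rejected.

Accepted, Accepted, Rejected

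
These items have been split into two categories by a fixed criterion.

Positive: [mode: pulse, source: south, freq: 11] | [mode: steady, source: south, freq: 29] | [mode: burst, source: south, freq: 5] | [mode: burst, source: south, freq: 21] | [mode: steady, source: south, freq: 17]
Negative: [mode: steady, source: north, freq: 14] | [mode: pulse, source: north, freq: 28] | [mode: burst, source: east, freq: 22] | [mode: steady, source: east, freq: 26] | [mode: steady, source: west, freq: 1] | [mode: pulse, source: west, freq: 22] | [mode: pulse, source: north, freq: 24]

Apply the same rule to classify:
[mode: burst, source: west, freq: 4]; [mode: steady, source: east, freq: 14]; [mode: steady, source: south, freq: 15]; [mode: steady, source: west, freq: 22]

Negative, Negative, Positive, Negative

Rule: source is south. This holds for each 'Positive' example and fails for each 'Negative' one.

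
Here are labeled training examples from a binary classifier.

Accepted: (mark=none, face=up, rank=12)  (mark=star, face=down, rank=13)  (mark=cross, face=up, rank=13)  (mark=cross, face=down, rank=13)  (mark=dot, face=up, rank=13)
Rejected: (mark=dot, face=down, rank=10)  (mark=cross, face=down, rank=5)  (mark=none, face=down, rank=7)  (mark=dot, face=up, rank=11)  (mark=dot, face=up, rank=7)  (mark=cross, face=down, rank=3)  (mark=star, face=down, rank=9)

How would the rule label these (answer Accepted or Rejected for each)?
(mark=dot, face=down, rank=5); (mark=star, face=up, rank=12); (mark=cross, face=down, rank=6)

Rejected, Accepted, Rejected

The distinguishing property — rank ≥ 12 — holds for all the 'Accepted' cases and none of the 'Rejected' cases.
(mark=dot, face=down, rank=5): Rejected (rank = 5). (mark=star, face=up, rank=12): Accepted (rank = 12). (mark=cross, face=down, rank=6): Rejected (rank = 6).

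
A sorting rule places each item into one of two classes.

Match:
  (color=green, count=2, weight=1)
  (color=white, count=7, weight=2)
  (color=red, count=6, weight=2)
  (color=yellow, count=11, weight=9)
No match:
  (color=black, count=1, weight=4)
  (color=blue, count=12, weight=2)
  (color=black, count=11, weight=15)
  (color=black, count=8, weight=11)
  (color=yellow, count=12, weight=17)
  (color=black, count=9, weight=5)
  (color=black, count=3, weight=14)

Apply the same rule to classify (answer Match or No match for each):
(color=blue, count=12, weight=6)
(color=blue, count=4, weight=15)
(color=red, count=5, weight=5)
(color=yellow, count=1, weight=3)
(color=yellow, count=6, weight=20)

The rule appears to be: color is not black AND count ≤ 11.
(color=blue, count=12, weight=6) → color is blue, count = 12 → No match. (color=blue, count=4, weight=15) → color is blue, count = 4 → Match. (color=red, count=5, weight=5) → color is red, count = 5 → Match. (color=yellow, count=1, weight=3) → color is yellow, count = 1 → Match. (color=yellow, count=6, weight=20) → color is yellow, count = 6 → Match.

No match, Match, Match, Match, Match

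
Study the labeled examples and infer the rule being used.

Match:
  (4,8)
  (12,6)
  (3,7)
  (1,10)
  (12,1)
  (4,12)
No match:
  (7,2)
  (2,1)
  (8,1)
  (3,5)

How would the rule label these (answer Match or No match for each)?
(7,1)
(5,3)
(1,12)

No match, No match, Match

The classifier is using: sum ≥ 10.
(7,1) — 7+1 = 8, hence No match. (5,3) — 5+3 = 8, hence No match. (1,12) — 1+12 = 13, hence Match.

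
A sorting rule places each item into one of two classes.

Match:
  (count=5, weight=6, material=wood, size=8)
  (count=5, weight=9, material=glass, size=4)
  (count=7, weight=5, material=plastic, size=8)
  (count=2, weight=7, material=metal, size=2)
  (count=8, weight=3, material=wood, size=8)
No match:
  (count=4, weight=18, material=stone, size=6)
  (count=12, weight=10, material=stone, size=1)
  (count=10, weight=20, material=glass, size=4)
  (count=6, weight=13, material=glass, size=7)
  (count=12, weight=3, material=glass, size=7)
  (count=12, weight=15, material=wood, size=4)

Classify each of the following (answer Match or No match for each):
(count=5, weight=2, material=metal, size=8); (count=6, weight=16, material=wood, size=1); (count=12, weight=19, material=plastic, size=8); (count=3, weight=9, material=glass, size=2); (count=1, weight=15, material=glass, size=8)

The common property of the 'Match' items is: weight ≤ 9 AND count ≤ 8. No 'No match' item has it.
(count=5, weight=2, material=metal, size=8): Match (weight = 2, count = 5).
(count=6, weight=16, material=wood, size=1): No match (weight = 16, count = 6).
(count=12, weight=19, material=plastic, size=8): No match (weight = 19, count = 12).
(count=3, weight=9, material=glass, size=2): Match (weight = 9, count = 3).
(count=1, weight=15, material=glass, size=8): No match (weight = 15, count = 1).

Match, No match, No match, Match, No match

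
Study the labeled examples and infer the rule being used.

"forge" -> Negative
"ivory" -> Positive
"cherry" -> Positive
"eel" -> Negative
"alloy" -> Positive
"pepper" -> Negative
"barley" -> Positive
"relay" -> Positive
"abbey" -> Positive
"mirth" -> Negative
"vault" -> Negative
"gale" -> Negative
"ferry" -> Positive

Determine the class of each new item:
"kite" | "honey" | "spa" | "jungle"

Negative, Positive, Negative, Negative

Every 'Positive' example satisfies: contains 'y'. None of the 'Negative' examples do.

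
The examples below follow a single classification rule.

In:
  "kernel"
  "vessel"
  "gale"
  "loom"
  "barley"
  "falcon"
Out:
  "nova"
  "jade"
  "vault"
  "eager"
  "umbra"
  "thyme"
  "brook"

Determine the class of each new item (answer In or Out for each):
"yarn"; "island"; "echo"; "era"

Out, In, Out, Out

A rule that fits every label: even length AND contains 'l' — true of each 'In' example, false of each 'Out' one.
"yarn" → length 4, no 'l' → Out. "island" → length 6, has 'l' → In. "echo" → length 4, no 'l' → Out. "era" → length 3, no 'l' → Out.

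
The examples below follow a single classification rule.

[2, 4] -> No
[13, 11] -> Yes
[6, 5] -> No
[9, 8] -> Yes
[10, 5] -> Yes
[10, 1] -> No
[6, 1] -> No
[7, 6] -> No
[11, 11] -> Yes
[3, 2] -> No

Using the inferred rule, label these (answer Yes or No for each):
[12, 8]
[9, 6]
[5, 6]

Yes, Yes, No

The simplest hypothesis consistent with all the labels is: sum ≥ 15.
[12, 8]: 12+8 = 20 — passes, so Yes. [9, 6]: 9+6 = 15 — passes, so Yes. [5, 6]: 5+6 = 11 — does not satisfy this, so No.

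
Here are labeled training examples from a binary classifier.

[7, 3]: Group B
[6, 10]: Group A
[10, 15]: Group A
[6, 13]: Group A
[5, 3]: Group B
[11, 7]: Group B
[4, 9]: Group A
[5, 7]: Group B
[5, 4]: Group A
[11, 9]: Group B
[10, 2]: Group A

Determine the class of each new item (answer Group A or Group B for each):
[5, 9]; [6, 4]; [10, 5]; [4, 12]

The rule appears to be: product is even.
Group B: [5, 9], since 5·9 = 45.
Group A: [6, 4], since 6·4 = 24.
Group A: [10, 5], since 10·5 = 50.
Group A: [4, 12], since 4·12 = 48.

Group B, Group A, Group A, Group A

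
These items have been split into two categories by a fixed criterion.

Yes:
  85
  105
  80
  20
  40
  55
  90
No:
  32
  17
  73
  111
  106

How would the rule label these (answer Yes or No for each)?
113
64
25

No, No, Yes

'Yes' ⟺ multiple of 5.
113 → 113 = 5·22 + 3 → No.
64 → 64 = 5·12 + 4 → No.
25 → 25 = 5·5 → Yes.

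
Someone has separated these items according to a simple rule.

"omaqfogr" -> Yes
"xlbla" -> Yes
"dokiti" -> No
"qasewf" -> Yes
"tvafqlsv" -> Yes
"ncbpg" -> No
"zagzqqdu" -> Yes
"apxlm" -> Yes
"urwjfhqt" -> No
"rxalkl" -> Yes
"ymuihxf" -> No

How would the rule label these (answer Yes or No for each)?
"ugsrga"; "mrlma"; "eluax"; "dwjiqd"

Yes, Yes, Yes, No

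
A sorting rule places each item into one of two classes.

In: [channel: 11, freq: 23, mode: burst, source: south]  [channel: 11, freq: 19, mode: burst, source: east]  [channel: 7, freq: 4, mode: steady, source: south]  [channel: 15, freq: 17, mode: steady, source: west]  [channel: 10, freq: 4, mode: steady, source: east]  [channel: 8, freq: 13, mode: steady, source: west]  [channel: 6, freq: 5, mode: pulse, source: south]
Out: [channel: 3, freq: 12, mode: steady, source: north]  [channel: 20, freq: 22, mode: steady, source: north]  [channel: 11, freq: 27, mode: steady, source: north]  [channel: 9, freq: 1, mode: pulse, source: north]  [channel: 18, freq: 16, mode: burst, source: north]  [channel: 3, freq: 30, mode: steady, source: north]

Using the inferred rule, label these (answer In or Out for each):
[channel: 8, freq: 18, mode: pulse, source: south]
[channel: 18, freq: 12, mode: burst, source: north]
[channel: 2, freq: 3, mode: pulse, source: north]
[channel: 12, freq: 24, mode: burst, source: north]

In, Out, Out, Out

The pattern is that an item is 'In' exactly when: source is not north.
[channel: 8, freq: 18, mode: pulse, source: south]: source is south, has this property → In.
[channel: 18, freq: 12, mode: burst, source: north]: source is north, does not pass → Out.
[channel: 2, freq: 3, mode: pulse, source: north]: source is north, does not pass → Out.
[channel: 12, freq: 24, mode: burst, source: north]: source is north, does not pass → Out.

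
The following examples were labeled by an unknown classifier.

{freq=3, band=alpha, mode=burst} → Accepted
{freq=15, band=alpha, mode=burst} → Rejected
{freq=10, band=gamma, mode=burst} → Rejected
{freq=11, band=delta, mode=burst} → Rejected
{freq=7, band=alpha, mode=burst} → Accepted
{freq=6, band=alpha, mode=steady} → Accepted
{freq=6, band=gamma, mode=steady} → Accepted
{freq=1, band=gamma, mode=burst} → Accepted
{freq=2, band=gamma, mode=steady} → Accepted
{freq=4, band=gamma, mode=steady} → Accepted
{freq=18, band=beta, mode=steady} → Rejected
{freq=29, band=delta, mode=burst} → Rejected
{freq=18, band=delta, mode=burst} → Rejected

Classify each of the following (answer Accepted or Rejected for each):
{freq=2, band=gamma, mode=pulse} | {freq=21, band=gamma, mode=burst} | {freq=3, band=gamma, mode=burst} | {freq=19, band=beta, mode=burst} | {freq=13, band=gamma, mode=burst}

Accepted, Rejected, Accepted, Rejected, Rejected

The rule appears to be: freq ≤ 7.
{freq=2, band=gamma, mode=pulse}: freq = 2 — matches, so Accepted.
{freq=21, band=gamma, mode=burst}: freq = 21 — does not fit, so Rejected.
{freq=3, band=gamma, mode=burst}: freq = 3 — matches, so Accepted.
{freq=19, band=beta, mode=burst}: freq = 19 — does not fit, so Rejected.
{freq=13, band=gamma, mode=burst}: freq = 13 — does not fit, so Rejected.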